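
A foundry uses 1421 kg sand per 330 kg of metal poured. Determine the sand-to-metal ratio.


Formula: Sand-to-Metal Ratio = W_sand / W_metal
Ratio = 1421 kg / 330 kg = 4.3061

Answer: 4.3061


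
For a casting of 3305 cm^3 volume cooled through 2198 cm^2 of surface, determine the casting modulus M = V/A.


Formula: Casting Modulus M = V / A
M = 3305 cm^3 / 2198 cm^2 = 1.5036 cm


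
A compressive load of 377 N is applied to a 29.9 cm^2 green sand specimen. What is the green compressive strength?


Formula: Compressive Strength = Force / Area
Strength = 377 N / 29.9 cm^2 = 12.6087 N/cm^2

12.6087 N/cm^2


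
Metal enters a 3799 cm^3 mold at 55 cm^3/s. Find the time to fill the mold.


Formula: t_fill = V_mold / Q_flow
t = 3799 cm^3 / 55 cm^3/s = 69.0727 s

Answer: 69.0727 s


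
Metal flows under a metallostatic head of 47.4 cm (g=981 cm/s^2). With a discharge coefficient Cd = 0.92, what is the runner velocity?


Formula: v = Cd * sqrt(2 * g * h)  (Torricelli with discharge coefficient)
2*g*h = 2 * 981 * 47.4 = 92998.8 cm^2/s^2
sqrt(92998.8) = 304.95705 cm/s
v = 0.92 * 304.95705 = 280.5605 cm/s

Answer: 280.5605 cm/s


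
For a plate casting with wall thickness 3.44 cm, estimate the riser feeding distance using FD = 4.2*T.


Formula: FD = 4.2 * T  (riser feeding-distance rule)
FD = 4.2 * 3.44 cm = 14.4480 cm


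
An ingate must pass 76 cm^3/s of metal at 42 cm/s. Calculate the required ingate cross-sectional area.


Formula: A_ingate = Q / v  (continuity equation)
A = 76 cm^3/s / 42 cm/s = 1.8095 cm^2

1.8095 cm^2


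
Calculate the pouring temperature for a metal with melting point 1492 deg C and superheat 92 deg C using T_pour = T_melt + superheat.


Formula: T_pour = T_melt + Superheat
T_pour = 1492 + 92 = 1584 deg C

1584 deg C


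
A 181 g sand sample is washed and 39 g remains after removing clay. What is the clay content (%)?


Formula: Clay% = (W_total - W_washed) / W_total * 100
Clay mass = 181 - 39 = 142 g
Clay% = 142 / 181 * 100 = 78.4530%

Answer: 78.4530%


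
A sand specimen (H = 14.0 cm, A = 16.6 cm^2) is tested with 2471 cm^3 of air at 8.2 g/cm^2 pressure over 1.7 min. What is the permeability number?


Formula: Permeability Number P = (V * H) / (p * A * t)
Numerator: V * H = 2471 * 14.0 = 34594.0
Denominator: p * A * t = 8.2 * 16.6 * 1.7 = 231.404
P = 34594.0 / 231.404 = 149.4961

Final answer: 149.4961


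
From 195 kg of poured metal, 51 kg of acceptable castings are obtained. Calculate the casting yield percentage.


Formula: Casting Yield = (W_good / W_total) * 100
Yield = (51 kg / 195 kg) * 100 = 26.1538%

Answer: 26.1538%


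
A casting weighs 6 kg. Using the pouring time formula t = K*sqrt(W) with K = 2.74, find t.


Formula: t = K * sqrt(W)
sqrt(W) = sqrt(6) = 2.44949
t = 2.74 * 2.44949 = 6.7116 s

6.7116 s


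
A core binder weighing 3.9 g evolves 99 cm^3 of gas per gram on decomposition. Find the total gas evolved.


Formula: V_gas = W_binder * gas_evolution_rate
V = 3.9 g * 99 cm^3/g = 386.1000 cm^3

386.1000 cm^3


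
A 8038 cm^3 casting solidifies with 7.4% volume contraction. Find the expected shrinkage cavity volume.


Formula: V_shrink = V_casting * shrinkage_pct / 100
V_shrink = 8038 cm^3 * 7.4 / 100 = 594.8120 cm^3

594.8120 cm^3


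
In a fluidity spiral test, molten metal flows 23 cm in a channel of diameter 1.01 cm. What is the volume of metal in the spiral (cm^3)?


Formula: V = pi * (d/2)^2 * L  (cylinder volume)
Radius = 1.01/2 = 0.505 cm
V = pi * 0.505^2 * 23 = 18.4272 cm^3

Final answer: 18.4272 cm^3


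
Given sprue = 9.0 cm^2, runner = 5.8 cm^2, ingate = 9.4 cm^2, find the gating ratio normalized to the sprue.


Sprue:Runner:Ingate = 1 : 5.8/9.0 : 9.4/9.0 = 1:0.64:1.04


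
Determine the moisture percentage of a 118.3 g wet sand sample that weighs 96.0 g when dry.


Formula: MC = (W_wet - W_dry) / W_wet * 100
Water mass = 118.3 - 96.0 = 22.3 g
MC = 22.3 / 118.3 * 100 = 18.8504%


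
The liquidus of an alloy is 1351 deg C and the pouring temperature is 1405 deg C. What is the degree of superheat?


Formula: Superheat = T_pour - T_melt
Superheat = 1405 - 1351 = 54 deg C

Answer: 54 deg C


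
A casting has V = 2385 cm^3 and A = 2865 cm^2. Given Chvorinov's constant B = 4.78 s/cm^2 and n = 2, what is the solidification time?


Formula: t_s = B * (V/A)^n  (Chvorinov's rule, n=2)
Modulus M = V/A = 2385/2865 = 0.832461 cm
M^2 = 0.832461^2 = 0.692991 cm^2
t_s = 4.78 * 0.692991 = 3.3125 s

Final answer: 3.3125 s


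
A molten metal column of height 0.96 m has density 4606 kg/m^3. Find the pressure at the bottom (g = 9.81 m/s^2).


Formula: P = rho * g * h
rho * g = 4606 * 9.81 = 45184.86 N/m^3
P = 45184.86 * 0.96 = 43377.4656 Pa

Answer: 43377.4656 Pa


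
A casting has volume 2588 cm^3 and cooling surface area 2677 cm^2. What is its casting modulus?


Formula: Casting Modulus M = V / A
M = 2588 cm^3 / 2677 cm^2 = 0.9668 cm


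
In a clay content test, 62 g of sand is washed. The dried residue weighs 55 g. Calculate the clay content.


Formula: Clay% = (W_total - W_washed) / W_total * 100
Clay mass = 62 - 55 = 7 g
Clay% = 7 / 62 * 100 = 11.2903%

11.2903%


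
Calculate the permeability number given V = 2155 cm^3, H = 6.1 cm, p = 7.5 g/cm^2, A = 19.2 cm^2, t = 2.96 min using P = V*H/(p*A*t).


Formula: Permeability Number P = (V * H) / (p * A * t)
Numerator: V * H = 2155 * 6.1 = 13145.5
Denominator: p * A * t = 7.5 * 19.2 * 2.96 = 426.24
P = 13145.5 / 426.24 = 30.8406

30.8406


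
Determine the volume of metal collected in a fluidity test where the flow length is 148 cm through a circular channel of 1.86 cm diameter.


Formula: V = pi * (d/2)^2 * L  (cylinder volume)
Radius = 1.86/2 = 0.93 cm
V = pi * 0.93^2 * 148 = 402.1402 cm^3

Final answer: 402.1402 cm^3


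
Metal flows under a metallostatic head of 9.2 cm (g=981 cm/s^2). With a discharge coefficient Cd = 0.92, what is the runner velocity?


Formula: v = Cd * sqrt(2 * g * h)  (Torricelli with discharge coefficient)
2*g*h = 2 * 981 * 9.2 = 18050.4 cm^2/s^2
sqrt(18050.4) = 134.35178 cm/s
v = 0.92 * 134.35178 = 123.6036 cm/s


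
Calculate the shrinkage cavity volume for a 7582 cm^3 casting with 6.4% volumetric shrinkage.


Formula: V_shrink = V_casting * shrinkage_pct / 100
V_shrink = 7582 cm^3 * 6.4 / 100 = 485.2480 cm^3

Final answer: 485.2480 cm^3


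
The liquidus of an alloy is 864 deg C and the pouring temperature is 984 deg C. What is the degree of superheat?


Formula: Superheat = T_pour - T_melt
Superheat = 984 - 864 = 120 deg C

Final answer: 120 deg C


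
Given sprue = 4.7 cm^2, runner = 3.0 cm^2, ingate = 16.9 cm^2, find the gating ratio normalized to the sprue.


Sprue:Runner:Ingate = 1 : 3.0/4.7 : 16.9/4.7 = 1:0.64:3.60

Final answer: 1:0.64:3.60


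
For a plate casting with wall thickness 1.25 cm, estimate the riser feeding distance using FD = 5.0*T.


Formula: FD = 5.0 * T  (riser feeding-distance rule)
FD = 5.0 * 1.25 cm = 6.2500 cm

Answer: 6.2500 cm


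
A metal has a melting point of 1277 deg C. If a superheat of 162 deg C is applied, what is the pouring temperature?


Formula: T_pour = T_melt + Superheat
T_pour = 1277 + 162 = 1439 deg C

Final answer: 1439 deg C


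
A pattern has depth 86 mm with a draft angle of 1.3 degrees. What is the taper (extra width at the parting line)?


Formula: taper = depth * tan(draft_angle)
tan(1.3 deg) = 0.0226932
taper = 86 mm * 0.0226932 = 1.9516 mm

1.9516 mm


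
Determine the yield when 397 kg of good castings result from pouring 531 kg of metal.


Formula: Casting Yield = (W_good / W_total) * 100
Yield = (397 kg / 531 kg) * 100 = 74.7646%


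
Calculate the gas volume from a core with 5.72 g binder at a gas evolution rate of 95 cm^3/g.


Formula: V_gas = W_binder * gas_evolution_rate
V = 5.72 g * 95 cm^3/g = 543.4000 cm^3

543.4000 cm^3


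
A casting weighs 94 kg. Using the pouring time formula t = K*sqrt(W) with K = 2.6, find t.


Formula: t = K * sqrt(W)
sqrt(W) = sqrt(94) = 9.69536
t = 2.6 * 9.69536 = 25.2079 s

25.2079 s


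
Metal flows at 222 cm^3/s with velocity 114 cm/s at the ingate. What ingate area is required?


Formula: A_ingate = Q / v  (continuity equation)
A = 222 cm^3/s / 114 cm/s = 1.9474 cm^2

1.9474 cm^2


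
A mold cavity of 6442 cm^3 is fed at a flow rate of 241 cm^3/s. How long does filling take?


Formula: t_fill = V_mold / Q_flow
t = 6442 cm^3 / 241 cm^3/s = 26.7303 s

Answer: 26.7303 s


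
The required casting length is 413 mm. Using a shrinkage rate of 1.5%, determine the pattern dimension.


Formula: L_pattern = L_casting * (1 + shrinkage_rate/100)
Shrinkage factor = 1 + 1.5/100 = 1.015
L_pattern = 413 mm * 1.015 = 419.1950 mm


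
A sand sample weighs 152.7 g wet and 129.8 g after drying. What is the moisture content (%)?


Formula: MC = (W_wet - W_dry) / W_wet * 100
Water mass = 152.7 - 129.8 = 22.9 g
MC = 22.9 / 152.7 * 100 = 14.9967%


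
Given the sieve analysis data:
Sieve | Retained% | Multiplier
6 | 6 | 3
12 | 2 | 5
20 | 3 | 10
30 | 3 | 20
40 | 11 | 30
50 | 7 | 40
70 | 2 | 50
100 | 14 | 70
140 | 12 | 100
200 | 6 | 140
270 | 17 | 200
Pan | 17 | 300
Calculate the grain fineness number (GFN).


Formula: GFN = sum(pct * multiplier) / sum(pct)
sum(pct * multiplier) = 12348
sum(pct) = 100
GFN = 12348 / 100 = 123.48

Final answer: 123.48


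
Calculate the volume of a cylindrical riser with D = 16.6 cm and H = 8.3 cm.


Formula: V = pi * (D/2)^2 * H  (cylinder volume)
Radius = D/2 = 16.6/2 = 8.3 cm
V = pi * 8.3^2 * 8.3 = 1796.3218 cm^3


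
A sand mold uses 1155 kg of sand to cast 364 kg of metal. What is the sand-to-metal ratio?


Formula: Sand-to-Metal Ratio = W_sand / W_metal
Ratio = 1155 kg / 364 kg = 3.1731

Final answer: 3.1731


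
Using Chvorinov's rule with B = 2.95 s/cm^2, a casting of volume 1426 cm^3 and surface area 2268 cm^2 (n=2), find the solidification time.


Formula: t_s = B * (V/A)^n  (Chvorinov's rule, n=2)
Modulus M = V/A = 1426/2268 = 0.628748 cm
M^2 = 0.628748^2 = 0.395324 cm^2
t_s = 2.95 * 0.395324 = 1.1662 s

1.1662 s


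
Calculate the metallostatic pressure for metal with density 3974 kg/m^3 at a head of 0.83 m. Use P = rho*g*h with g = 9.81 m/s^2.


Formula: P = rho * g * h
rho * g = 3974 * 9.81 = 38984.94 N/m^3
P = 38984.94 * 0.83 = 32357.5002 Pa


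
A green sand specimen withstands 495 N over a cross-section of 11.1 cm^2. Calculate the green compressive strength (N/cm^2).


Formula: Compressive Strength = Force / Area
Strength = 495 N / 11.1 cm^2 = 44.5946 N/cm^2

Final answer: 44.5946 N/cm^2


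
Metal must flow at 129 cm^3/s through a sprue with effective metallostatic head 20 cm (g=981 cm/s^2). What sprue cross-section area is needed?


Formula: v = sqrt(2*g*h), A = Q/v
Velocity: v = sqrt(2 * 981 * 20) = sqrt(39240) = 198.0909 cm/s
Sprue area: A = Q / v = 129 / 198.0909 = 0.6512 cm^2

0.6512 cm^2


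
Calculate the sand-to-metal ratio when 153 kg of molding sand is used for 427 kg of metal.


Formula: Sand-to-Metal Ratio = W_sand / W_metal
Ratio = 153 kg / 427 kg = 0.3583

Final answer: 0.3583


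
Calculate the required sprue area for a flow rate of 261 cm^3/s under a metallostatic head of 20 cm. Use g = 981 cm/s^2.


Formula: v = sqrt(2*g*h), A = Q/v
Velocity: v = sqrt(2 * 981 * 20) = sqrt(39240) = 198.0909 cm/s
Sprue area: A = Q / v = 261 / 198.0909 = 1.3176 cm^2

1.3176 cm^2


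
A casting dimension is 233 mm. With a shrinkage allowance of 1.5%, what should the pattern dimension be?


Formula: L_pattern = L_casting * (1 + shrinkage_rate/100)
Shrinkage factor = 1 + 1.5/100 = 1.015
L_pattern = 233 mm * 1.015 = 236.4950 mm

Final answer: 236.4950 mm


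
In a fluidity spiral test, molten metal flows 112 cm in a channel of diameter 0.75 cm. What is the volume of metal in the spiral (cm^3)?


Formula: V = pi * (d/2)^2 * L  (cylinder volume)
Radius = 0.75/2 = 0.375 cm
V = pi * 0.375^2 * 112 = 49.4801 cm^3

49.4801 cm^3


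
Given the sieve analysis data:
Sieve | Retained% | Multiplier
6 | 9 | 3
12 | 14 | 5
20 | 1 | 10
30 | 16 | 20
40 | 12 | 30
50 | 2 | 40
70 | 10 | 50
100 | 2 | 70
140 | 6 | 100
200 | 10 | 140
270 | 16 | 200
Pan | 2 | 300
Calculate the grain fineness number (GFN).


Formula: GFN = sum(pct * multiplier) / sum(pct)
sum(pct * multiplier) = 7307
sum(pct) = 100
GFN = 7307 / 100 = 73.07

Final answer: 73.07


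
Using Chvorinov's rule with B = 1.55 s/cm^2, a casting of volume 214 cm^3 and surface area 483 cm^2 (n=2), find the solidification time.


Formula: t_s = B * (V/A)^n  (Chvorinov's rule, n=2)
Modulus M = V/A = 214/483 = 0.443064 cm
M^2 = 0.443064^2 = 0.196306 cm^2
t_s = 1.55 * 0.196306 = 0.3043 s

Answer: 0.3043 s


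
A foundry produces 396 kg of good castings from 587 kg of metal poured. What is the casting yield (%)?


Formula: Casting Yield = (W_good / W_total) * 100
Yield = (396 kg / 587 kg) * 100 = 67.4617%

Answer: 67.4617%


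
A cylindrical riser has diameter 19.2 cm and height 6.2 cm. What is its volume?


Formula: V = pi * (D/2)^2 * H  (cylinder volume)
Radius = D/2 = 19.2/2 = 9.6 cm
V = pi * 9.6^2 * 6.2 = 1795.0809 cm^3

1795.0809 cm^3


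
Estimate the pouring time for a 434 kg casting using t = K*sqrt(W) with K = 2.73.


Formula: t = K * sqrt(W)
sqrt(W) = sqrt(434) = 20.83267
t = 2.73 * 20.83267 = 56.8732 s

Answer: 56.8732 s


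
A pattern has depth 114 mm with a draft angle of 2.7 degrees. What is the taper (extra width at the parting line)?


Formula: taper = depth * tan(draft_angle)
tan(2.7 deg) = 0.0471588
taper = 114 mm * 0.0471588 = 5.3761 mm

Final answer: 5.3761 mm


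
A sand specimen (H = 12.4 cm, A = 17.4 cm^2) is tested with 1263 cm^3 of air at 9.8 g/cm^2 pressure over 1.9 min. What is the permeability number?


Formula: Permeability Number P = (V * H) / (p * A * t)
Numerator: V * H = 1263 * 12.4 = 15661.2
Denominator: p * A * t = 9.8 * 17.4 * 1.9 = 323.988
P = 15661.2 / 323.988 = 48.3388

Final answer: 48.3388


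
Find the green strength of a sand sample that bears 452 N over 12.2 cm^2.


Formula: Compressive Strength = Force / Area
Strength = 452 N / 12.2 cm^2 = 37.0492 N/cm^2

Final answer: 37.0492 N/cm^2


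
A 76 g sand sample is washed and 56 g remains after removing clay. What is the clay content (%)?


Formula: Clay% = (W_total - W_washed) / W_total * 100
Clay mass = 76 - 56 = 20 g
Clay% = 20 / 76 * 100 = 26.3158%

Final answer: 26.3158%


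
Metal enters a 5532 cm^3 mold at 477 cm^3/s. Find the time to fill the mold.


Formula: t_fill = V_mold / Q_flow
t = 5532 cm^3 / 477 cm^3/s = 11.5975 s

11.5975 s


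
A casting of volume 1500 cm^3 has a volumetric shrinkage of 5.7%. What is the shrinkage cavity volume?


Formula: V_shrink = V_casting * shrinkage_pct / 100
V_shrink = 1500 cm^3 * 5.7 / 100 = 85.5000 cm^3

85.5000 cm^3


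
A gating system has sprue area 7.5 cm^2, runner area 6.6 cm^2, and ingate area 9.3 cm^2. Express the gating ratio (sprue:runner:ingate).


Sprue:Runner:Ingate = 1 : 6.6/7.5 : 9.3/7.5 = 1:0.88:1.24

1:0.88:1.24


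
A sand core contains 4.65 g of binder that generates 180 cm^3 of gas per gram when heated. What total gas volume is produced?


Formula: V_gas = W_binder * gas_evolution_rate
V = 4.65 g * 180 cm^3/g = 837.0000 cm^3

837.0000 cm^3


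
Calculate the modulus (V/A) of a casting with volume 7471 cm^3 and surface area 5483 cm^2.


Formula: Casting Modulus M = V / A
M = 7471 cm^3 / 5483 cm^2 = 1.3626 cm


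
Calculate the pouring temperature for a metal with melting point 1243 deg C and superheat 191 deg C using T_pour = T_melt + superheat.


Formula: T_pour = T_melt + Superheat
T_pour = 1243 + 191 = 1434 deg C

1434 deg C


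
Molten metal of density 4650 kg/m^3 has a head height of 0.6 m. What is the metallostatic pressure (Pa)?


Formula: P = rho * g * h
rho * g = 4650 * 9.81 = 45616.5 N/m^3
P = 45616.5 * 0.6 = 27369.9000 Pa

Final answer: 27369.9000 Pa


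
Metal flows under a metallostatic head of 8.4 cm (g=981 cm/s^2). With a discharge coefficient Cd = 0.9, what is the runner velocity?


Formula: v = Cd * sqrt(2 * g * h)  (Torricelli with discharge coefficient)
2*g*h = 2 * 981 * 8.4 = 16480.8 cm^2/s^2
sqrt(16480.8) = 128.37757 cm/s
v = 0.9 * 128.37757 = 115.5398 cm/s

Final answer: 115.5398 cm/s


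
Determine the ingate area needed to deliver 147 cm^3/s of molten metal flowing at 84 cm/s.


Formula: A_ingate = Q / v  (continuity equation)
A = 147 cm^3/s / 84 cm/s = 1.7500 cm^2

Final answer: 1.7500 cm^2


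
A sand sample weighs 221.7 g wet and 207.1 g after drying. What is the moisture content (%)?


Formula: MC = (W_wet - W_dry) / W_wet * 100
Water mass = 221.7 - 207.1 = 14.6 g
MC = 14.6 / 221.7 * 100 = 6.5855%

Answer: 6.5855%


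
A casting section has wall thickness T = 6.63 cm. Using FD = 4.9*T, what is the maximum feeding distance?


Formula: FD = 4.9 * T  (riser feeding-distance rule)
FD = 4.9 * 6.63 cm = 32.4870 cm


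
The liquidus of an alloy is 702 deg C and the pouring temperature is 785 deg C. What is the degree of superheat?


Formula: Superheat = T_pour - T_melt
Superheat = 785 - 702 = 83 deg C

Final answer: 83 deg C


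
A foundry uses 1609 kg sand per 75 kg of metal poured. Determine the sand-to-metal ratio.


Formula: Sand-to-Metal Ratio = W_sand / W_metal
Ratio = 1609 kg / 75 kg = 21.4533


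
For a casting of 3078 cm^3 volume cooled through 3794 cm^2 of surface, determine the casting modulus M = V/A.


Formula: Casting Modulus M = V / A
M = 3078 cm^3 / 3794 cm^2 = 0.8113 cm

Final answer: 0.8113 cm


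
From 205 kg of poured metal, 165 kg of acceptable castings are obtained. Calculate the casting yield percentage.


Formula: Casting Yield = (W_good / W_total) * 100
Yield = (165 kg / 205 kg) * 100 = 80.4878%

Answer: 80.4878%


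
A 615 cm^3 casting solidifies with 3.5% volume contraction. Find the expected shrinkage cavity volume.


Formula: V_shrink = V_casting * shrinkage_pct / 100
V_shrink = 615 cm^3 * 3.5 / 100 = 21.5250 cm^3

Final answer: 21.5250 cm^3


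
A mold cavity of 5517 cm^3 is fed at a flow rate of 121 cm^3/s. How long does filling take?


Formula: t_fill = V_mold / Q_flow
t = 5517 cm^3 / 121 cm^3/s = 45.5950 s

Answer: 45.5950 s


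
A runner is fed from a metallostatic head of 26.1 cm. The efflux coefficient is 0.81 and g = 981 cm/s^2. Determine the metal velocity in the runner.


Formula: v = Cd * sqrt(2 * g * h)  (Torricelli with discharge coefficient)
2*g*h = 2 * 981 * 26.1 = 51208.2 cm^2/s^2
sqrt(51208.2) = 226.29229 cm/s
v = 0.81 * 226.29229 = 183.2968 cm/s

183.2968 cm/s


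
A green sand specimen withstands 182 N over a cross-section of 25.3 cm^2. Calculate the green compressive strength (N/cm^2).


Formula: Compressive Strength = Force / Area
Strength = 182 N / 25.3 cm^2 = 7.1937 N/cm^2

Answer: 7.1937 N/cm^2


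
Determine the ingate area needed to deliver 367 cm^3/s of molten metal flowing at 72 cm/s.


Formula: A_ingate = Q / v  (continuity equation)
A = 367 cm^3/s / 72 cm/s = 5.0972 cm^2

Answer: 5.0972 cm^2


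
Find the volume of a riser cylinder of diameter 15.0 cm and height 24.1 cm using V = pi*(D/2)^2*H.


Formula: V = pi * (D/2)^2 * H  (cylinder volume)
Radius = D/2 = 15.0/2 = 7.5 cm
V = pi * 7.5^2 * 24.1 = 4258.8215 cm^3

Answer: 4258.8215 cm^3


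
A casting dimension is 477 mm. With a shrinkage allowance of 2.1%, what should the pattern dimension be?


Formula: L_pattern = L_casting * (1 + shrinkage_rate/100)
Shrinkage factor = 1 + 2.1/100 = 1.021
L_pattern = 477 mm * 1.021 = 487.0170 mm

487.0170 mm


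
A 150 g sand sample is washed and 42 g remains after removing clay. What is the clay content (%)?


Formula: Clay% = (W_total - W_washed) / W_total * 100
Clay mass = 150 - 42 = 108 g
Clay% = 108 / 150 * 100 = 72.0000%

Final answer: 72.0000%


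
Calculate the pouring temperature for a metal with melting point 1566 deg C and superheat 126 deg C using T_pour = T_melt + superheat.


Formula: T_pour = T_melt + Superheat
T_pour = 1566 + 126 = 1692 deg C

Final answer: 1692 deg C


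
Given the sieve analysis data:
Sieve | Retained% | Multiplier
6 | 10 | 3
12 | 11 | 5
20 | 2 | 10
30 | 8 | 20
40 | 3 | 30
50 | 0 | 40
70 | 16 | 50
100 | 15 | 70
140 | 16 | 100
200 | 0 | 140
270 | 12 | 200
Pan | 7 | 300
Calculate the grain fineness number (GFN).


Formula: GFN = sum(pct * multiplier) / sum(pct)
sum(pct * multiplier) = 8305
sum(pct) = 100
GFN = 8305 / 100 = 83.05

Answer: 83.05


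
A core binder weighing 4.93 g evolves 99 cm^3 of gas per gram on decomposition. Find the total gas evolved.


Formula: V_gas = W_binder * gas_evolution_rate
V = 4.93 g * 99 cm^3/g = 488.0700 cm^3

Final answer: 488.0700 cm^3


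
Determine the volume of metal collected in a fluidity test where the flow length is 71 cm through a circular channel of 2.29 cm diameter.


Formula: V = pi * (d/2)^2 * L  (cylinder volume)
Radius = 2.29/2 = 1.145 cm
V = pi * 1.145^2 * 71 = 292.4282 cm^3


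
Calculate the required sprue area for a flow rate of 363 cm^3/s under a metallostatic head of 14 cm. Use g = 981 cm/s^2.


Formula: v = sqrt(2*g*h), A = Q/v
Velocity: v = sqrt(2 * 981 * 14) = sqrt(27468) = 165.7347 cm/s
Sprue area: A = Q / v = 363 / 165.7347 = 2.1902 cm^2


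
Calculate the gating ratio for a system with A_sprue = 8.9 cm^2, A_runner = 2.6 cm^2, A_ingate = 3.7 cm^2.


Sprue:Runner:Ingate = 1 : 2.6/8.9 : 3.7/8.9 = 1:0.29:0.42


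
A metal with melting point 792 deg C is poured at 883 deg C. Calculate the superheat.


Formula: Superheat = T_pour - T_melt
Superheat = 883 - 792 = 91 deg C

Answer: 91 deg C


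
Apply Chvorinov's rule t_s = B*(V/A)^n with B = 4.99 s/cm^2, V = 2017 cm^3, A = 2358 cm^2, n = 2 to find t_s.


Formula: t_s = B * (V/A)^n  (Chvorinov's rule, n=2)
Modulus M = V/A = 2017/2358 = 0.855386 cm
M^2 = 0.855386^2 = 0.731685 cm^2
t_s = 4.99 * 0.731685 = 3.6511 s

Final answer: 3.6511 s


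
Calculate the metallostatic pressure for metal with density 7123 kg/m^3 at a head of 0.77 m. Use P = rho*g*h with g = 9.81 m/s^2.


Formula: P = rho * g * h
rho * g = 7123 * 9.81 = 69876.63 N/m^3
P = 69876.63 * 0.77 = 53805.0051 Pa

53805.0051 Pa


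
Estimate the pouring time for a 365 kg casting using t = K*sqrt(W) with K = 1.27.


Formula: t = K * sqrt(W)
sqrt(W) = sqrt(365) = 19.10497
t = 1.27 * 19.10497 = 24.2633 s

24.2633 s


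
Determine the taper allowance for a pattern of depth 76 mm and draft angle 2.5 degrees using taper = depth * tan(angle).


Formula: taper = depth * tan(draft_angle)
tan(2.5 deg) = 0.0436609
taper = 76 mm * 0.0436609 = 3.3182 mm


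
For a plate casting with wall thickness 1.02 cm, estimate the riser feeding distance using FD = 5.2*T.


Formula: FD = 5.2 * T  (riser feeding-distance rule)
FD = 5.2 * 1.02 cm = 5.3040 cm

Final answer: 5.3040 cm


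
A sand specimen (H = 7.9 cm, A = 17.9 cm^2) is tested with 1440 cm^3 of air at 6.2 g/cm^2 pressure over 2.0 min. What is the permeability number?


Formula: Permeability Number P = (V * H) / (p * A * t)
Numerator: V * H = 1440 * 7.9 = 11376.0
Denominator: p * A * t = 6.2 * 17.9 * 2.0 = 221.96
P = 11376.0 / 221.96 = 51.2525


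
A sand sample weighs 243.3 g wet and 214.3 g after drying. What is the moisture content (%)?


Formula: MC = (W_wet - W_dry) / W_wet * 100
Water mass = 243.3 - 214.3 = 29.0 g
MC = 29.0 / 243.3 * 100 = 11.9194%

Answer: 11.9194%


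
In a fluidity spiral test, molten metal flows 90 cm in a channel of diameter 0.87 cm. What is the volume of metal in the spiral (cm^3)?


Formula: V = pi * (d/2)^2 * L  (cylinder volume)
Radius = 0.87/2 = 0.435 cm
V = pi * 0.435^2 * 90 = 53.5021 cm^3

Final answer: 53.5021 cm^3


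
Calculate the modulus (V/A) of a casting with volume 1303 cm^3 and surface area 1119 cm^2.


Formula: Casting Modulus M = V / A
M = 1303 cm^3 / 1119 cm^2 = 1.1644 cm


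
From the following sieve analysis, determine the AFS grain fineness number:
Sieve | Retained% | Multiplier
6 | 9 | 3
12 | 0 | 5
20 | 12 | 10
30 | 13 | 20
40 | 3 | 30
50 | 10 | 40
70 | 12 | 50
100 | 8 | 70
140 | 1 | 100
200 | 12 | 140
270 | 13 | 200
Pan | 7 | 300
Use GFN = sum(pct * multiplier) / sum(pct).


Formula: GFN = sum(pct * multiplier) / sum(pct)
sum(pct * multiplier) = 8537
sum(pct) = 100
GFN = 8537 / 100 = 85.37

85.37


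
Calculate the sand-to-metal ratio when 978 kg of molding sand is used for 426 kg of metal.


Formula: Sand-to-Metal Ratio = W_sand / W_metal
Ratio = 978 kg / 426 kg = 2.2958

Final answer: 2.2958


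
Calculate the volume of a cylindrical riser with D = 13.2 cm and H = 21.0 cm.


Formula: V = pi * (D/2)^2 * H  (cylinder volume)
Radius = D/2 = 13.2/2 = 6.6 cm
V = pi * 6.6^2 * 21.0 = 2873.8033 cm^3

Answer: 2873.8033 cm^3


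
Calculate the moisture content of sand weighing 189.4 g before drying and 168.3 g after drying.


Formula: MC = (W_wet - W_dry) / W_wet * 100
Water mass = 189.4 - 168.3 = 21.1 g
MC = 21.1 / 189.4 * 100 = 11.1404%


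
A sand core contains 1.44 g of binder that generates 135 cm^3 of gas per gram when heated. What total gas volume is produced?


Formula: V_gas = W_binder * gas_evolution_rate
V = 1.44 g * 135 cm^3/g = 194.4000 cm^3

Final answer: 194.4000 cm^3


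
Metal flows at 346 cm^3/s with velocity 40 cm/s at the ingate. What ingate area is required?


Formula: A_ingate = Q / v  (continuity equation)
A = 346 cm^3/s / 40 cm/s = 8.6500 cm^2

Final answer: 8.6500 cm^2


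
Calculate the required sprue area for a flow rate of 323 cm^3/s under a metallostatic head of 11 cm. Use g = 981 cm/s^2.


Formula: v = sqrt(2*g*h), A = Q/v
Velocity: v = sqrt(2 * 981 * 11) = sqrt(21582) = 146.9081 cm/s
Sprue area: A = Q / v = 323 / 146.9081 = 2.1987 cm^2

Answer: 2.1987 cm^2


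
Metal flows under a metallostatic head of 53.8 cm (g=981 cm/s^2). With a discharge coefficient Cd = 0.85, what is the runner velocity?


Formula: v = Cd * sqrt(2 * g * h)  (Torricelli with discharge coefficient)
2*g*h = 2 * 981 * 53.8 = 105555.6 cm^2/s^2
sqrt(105555.6) = 324.89321 cm/s
v = 0.85 * 324.89321 = 276.1592 cm/s

276.1592 cm/s


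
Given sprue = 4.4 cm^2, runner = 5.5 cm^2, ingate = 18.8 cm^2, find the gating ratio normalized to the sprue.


Sprue:Runner:Ingate = 1 : 5.5/4.4 : 18.8/4.4 = 1:1.25:4.27

1:1.25:4.27


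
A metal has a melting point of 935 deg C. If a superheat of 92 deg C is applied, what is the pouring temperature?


Formula: T_pour = T_melt + Superheat
T_pour = 935 + 92 = 1027 deg C

1027 deg C


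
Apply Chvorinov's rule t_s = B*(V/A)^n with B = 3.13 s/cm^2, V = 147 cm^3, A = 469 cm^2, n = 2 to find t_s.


Formula: t_s = B * (V/A)^n  (Chvorinov's rule, n=2)
Modulus M = V/A = 147/469 = 0.313433 cm
M^2 = 0.313433^2 = 0.098240 cm^2
t_s = 3.13 * 0.098240 = 0.3075 s

Answer: 0.3075 s


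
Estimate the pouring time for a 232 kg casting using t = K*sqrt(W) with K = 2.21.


Formula: t = K * sqrt(W)
sqrt(W) = sqrt(232) = 15.23155
t = 2.21 * 15.23155 = 33.6617 s


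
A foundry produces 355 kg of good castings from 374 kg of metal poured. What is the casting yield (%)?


Formula: Casting Yield = (W_good / W_total) * 100
Yield = (355 kg / 374 kg) * 100 = 94.9198%

Answer: 94.9198%


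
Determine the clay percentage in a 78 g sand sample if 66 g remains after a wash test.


Formula: Clay% = (W_total - W_washed) / W_total * 100
Clay mass = 78 - 66 = 12 g
Clay% = 12 / 78 * 100 = 15.3846%

Answer: 15.3846%


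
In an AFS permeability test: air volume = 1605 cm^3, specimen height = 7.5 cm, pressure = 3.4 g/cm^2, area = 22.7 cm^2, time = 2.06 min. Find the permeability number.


Formula: Permeability Number P = (V * H) / (p * A * t)
Numerator: V * H = 1605 * 7.5 = 12037.5
Denominator: p * A * t = 3.4 * 22.7 * 2.06 = 158.9908
P = 12037.5 / 158.9908 = 75.7119

Final answer: 75.7119


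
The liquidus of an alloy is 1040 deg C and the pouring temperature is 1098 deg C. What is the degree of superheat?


Formula: Superheat = T_pour - T_melt
Superheat = 1098 - 1040 = 58 deg C


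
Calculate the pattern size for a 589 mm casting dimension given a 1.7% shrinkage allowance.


Formula: L_pattern = L_casting * (1 + shrinkage_rate/100)
Shrinkage factor = 1 + 1.7/100 = 1.017
L_pattern = 589 mm * 1.017 = 599.0130 mm

Answer: 599.0130 mm


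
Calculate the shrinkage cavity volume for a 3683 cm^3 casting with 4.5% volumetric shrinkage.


Formula: V_shrink = V_casting * shrinkage_pct / 100
V_shrink = 3683 cm^3 * 4.5 / 100 = 165.7350 cm^3

Final answer: 165.7350 cm^3


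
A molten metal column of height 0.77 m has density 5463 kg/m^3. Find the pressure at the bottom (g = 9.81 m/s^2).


Formula: P = rho * g * h
rho * g = 5463 * 9.81 = 53592.03 N/m^3
P = 53592.03 * 0.77 = 41265.8631 Pa


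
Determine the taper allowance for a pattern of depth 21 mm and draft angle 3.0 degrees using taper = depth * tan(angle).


Formula: taper = depth * tan(draft_angle)
tan(3.0 deg) = 0.0524078
taper = 21 mm * 0.0524078 = 1.1006 mm

Final answer: 1.1006 mm


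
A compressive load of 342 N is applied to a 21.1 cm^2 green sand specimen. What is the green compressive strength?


Formula: Compressive Strength = Force / Area
Strength = 342 N / 21.1 cm^2 = 16.2085 N/cm^2

Final answer: 16.2085 N/cm^2


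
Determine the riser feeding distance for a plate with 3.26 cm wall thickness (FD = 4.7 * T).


Formula: FD = 4.7 * T  (riser feeding-distance rule)
FD = 4.7 * 3.26 cm = 15.3220 cm

Answer: 15.3220 cm


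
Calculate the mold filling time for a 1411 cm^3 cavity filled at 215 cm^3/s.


Formula: t_fill = V_mold / Q_flow
t = 1411 cm^3 / 215 cm^3/s = 6.5628 s


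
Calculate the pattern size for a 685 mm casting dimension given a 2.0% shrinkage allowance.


Formula: L_pattern = L_casting * (1 + shrinkage_rate/100)
Shrinkage factor = 1 + 2.0/100 = 1.02
L_pattern = 685 mm * 1.02 = 698.7000 mm


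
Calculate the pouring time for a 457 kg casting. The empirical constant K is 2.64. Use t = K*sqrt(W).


Formula: t = K * sqrt(W)
sqrt(W) = sqrt(457) = 21.37756
t = 2.64 * 21.37756 = 56.4368 s

Final answer: 56.4368 s


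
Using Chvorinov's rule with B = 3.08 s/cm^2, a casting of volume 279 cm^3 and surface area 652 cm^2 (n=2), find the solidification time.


Formula: t_s = B * (V/A)^n  (Chvorinov's rule, n=2)
Modulus M = V/A = 279/652 = 0.427914 cm
M^2 = 0.427914^2 = 0.183110 cm^2
t_s = 3.08 * 0.183110 = 0.5640 s


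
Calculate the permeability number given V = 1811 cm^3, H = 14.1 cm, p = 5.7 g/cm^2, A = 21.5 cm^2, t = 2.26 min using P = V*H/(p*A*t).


Formula: Permeability Number P = (V * H) / (p * A * t)
Numerator: V * H = 1811 * 14.1 = 25535.1
Denominator: p * A * t = 5.7 * 21.5 * 2.26 = 276.963
P = 25535.1 / 276.963 = 92.1968

92.1968


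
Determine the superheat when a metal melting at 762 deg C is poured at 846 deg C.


Formula: Superheat = T_pour - T_melt
Superheat = 846 - 762 = 84 deg C

84 deg C


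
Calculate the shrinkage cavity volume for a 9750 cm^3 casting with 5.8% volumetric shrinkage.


Formula: V_shrink = V_casting * shrinkage_pct / 100
V_shrink = 9750 cm^3 * 5.8 / 100 = 565.5000 cm^3


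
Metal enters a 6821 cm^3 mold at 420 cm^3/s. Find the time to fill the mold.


Formula: t_fill = V_mold / Q_flow
t = 6821 cm^3 / 420 cm^3/s = 16.2405 s

Answer: 16.2405 s


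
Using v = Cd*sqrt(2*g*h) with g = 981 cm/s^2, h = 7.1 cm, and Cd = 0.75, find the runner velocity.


Formula: v = Cd * sqrt(2 * g * h)  (Torricelli with discharge coefficient)
2*g*h = 2 * 981 * 7.1 = 13930.2 cm^2/s^2
sqrt(13930.2) = 118.02627 cm/s
v = 0.75 * 118.02627 = 88.5197 cm/s


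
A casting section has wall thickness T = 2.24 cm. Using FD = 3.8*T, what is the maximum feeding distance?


Formula: FD = 3.8 * T  (riser feeding-distance rule)
FD = 3.8 * 2.24 cm = 8.5120 cm

Final answer: 8.5120 cm


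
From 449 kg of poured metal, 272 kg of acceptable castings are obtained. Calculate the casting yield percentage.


Formula: Casting Yield = (W_good / W_total) * 100
Yield = (272 kg / 449 kg) * 100 = 60.5791%

Answer: 60.5791%


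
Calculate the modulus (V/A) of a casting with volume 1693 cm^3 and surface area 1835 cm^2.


Formula: Casting Modulus M = V / A
M = 1693 cm^3 / 1835 cm^2 = 0.9226 cm

Final answer: 0.9226 cm


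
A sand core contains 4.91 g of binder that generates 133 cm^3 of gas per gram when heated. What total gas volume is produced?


Formula: V_gas = W_binder * gas_evolution_rate
V = 4.91 g * 133 cm^3/g = 653.0300 cm^3

Final answer: 653.0300 cm^3


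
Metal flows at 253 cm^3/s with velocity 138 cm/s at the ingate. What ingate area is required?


Formula: A_ingate = Q / v  (continuity equation)
A = 253 cm^3/s / 138 cm/s = 1.8333 cm^2


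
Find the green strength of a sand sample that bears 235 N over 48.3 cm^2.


Formula: Compressive Strength = Force / Area
Strength = 235 N / 48.3 cm^2 = 4.8654 N/cm^2


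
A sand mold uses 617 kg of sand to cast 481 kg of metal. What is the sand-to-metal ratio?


Formula: Sand-to-Metal Ratio = W_sand / W_metal
Ratio = 617 kg / 481 kg = 1.2827

Answer: 1.2827


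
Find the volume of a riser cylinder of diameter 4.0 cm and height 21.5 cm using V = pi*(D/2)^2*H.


Formula: V = pi * (D/2)^2 * H  (cylinder volume)
Radius = D/2 = 4.0/2 = 2.0 cm
V = pi * 2.0^2 * 21.5 = 270.1770 cm^3

Answer: 270.1770 cm^3


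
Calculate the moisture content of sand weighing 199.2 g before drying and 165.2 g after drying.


Formula: MC = (W_wet - W_dry) / W_wet * 100
Water mass = 199.2 - 165.2 = 34.0 g
MC = 34.0 / 199.2 * 100 = 17.0683%


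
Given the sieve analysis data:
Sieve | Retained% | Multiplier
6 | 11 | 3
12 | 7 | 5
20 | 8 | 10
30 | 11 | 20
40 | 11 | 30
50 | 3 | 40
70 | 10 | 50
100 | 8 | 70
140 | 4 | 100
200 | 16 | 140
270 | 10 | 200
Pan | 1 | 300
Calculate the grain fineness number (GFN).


Formula: GFN = sum(pct * multiplier) / sum(pct)
sum(pct * multiplier) = 6818
sum(pct) = 100
GFN = 6818 / 100 = 68.18

68.18


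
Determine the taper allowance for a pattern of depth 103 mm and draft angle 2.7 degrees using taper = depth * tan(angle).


Formula: taper = depth * tan(draft_angle)
tan(2.7 deg) = 0.0471588
taper = 103 mm * 0.0471588 = 4.8574 mm

Final answer: 4.8574 mm


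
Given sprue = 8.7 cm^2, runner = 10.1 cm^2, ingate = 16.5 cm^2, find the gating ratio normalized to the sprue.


Sprue:Runner:Ingate = 1 : 10.1/8.7 : 16.5/8.7 = 1:1.16:1.90


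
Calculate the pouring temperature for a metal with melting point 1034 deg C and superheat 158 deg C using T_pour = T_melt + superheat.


Formula: T_pour = T_melt + Superheat
T_pour = 1034 + 158 = 1192 deg C


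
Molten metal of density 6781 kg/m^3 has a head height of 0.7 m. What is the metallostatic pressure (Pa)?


Formula: P = rho * g * h
rho * g = 6781 * 9.81 = 66521.61 N/m^3
P = 66521.61 * 0.7 = 46565.1270 Pa

46565.1270 Pa


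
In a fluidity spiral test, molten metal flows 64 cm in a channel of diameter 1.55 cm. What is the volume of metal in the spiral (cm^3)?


Formula: V = pi * (d/2)^2 * L  (cylinder volume)
Radius = 1.55/2 = 0.775 cm
V = pi * 0.775^2 * 64 = 120.7628 cm^3

Final answer: 120.7628 cm^3


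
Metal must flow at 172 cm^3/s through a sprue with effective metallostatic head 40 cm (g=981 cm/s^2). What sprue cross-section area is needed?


Formula: v = sqrt(2*g*h), A = Q/v
Velocity: v = sqrt(2 * 981 * 40) = sqrt(78480) = 280.1428 cm/s
Sprue area: A = Q / v = 172 / 280.1428 = 0.6140 cm^2

0.6140 cm^2


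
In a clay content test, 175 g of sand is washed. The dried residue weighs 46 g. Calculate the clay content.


Formula: Clay% = (W_total - W_washed) / W_total * 100
Clay mass = 175 - 46 = 129 g
Clay% = 129 / 175 * 100 = 73.7143%

73.7143%


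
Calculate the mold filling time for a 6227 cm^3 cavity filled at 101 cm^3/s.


Formula: t_fill = V_mold / Q_flow
t = 6227 cm^3 / 101 cm^3/s = 61.6535 s

Final answer: 61.6535 s


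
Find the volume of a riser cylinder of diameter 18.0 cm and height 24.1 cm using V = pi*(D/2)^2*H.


Formula: V = pi * (D/2)^2 * H  (cylinder volume)
Radius = D/2 = 18.0/2 = 9.0 cm
V = pi * 9.0^2 * 24.1 = 6132.7030 cm^3

Answer: 6132.7030 cm^3


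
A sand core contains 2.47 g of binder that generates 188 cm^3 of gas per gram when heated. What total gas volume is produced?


Formula: V_gas = W_binder * gas_evolution_rate
V = 2.47 g * 188 cm^3/g = 464.3600 cm^3

Answer: 464.3600 cm^3


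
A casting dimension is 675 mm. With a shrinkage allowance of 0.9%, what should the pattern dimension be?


Formula: L_pattern = L_casting * (1 + shrinkage_rate/100)
Shrinkage factor = 1 + 0.9/100 = 1.009
L_pattern = 675 mm * 1.009 = 681.0750 mm

Answer: 681.0750 mm


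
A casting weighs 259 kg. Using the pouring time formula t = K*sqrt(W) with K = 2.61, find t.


Formula: t = K * sqrt(W)
sqrt(W) = sqrt(259) = 16.09348
t = 2.61 * 16.09348 = 42.0040 s

Final answer: 42.0040 s


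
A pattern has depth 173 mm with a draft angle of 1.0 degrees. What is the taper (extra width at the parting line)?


Formula: taper = depth * tan(draft_angle)
tan(1.0 deg) = 0.0174551
taper = 173 mm * 0.0174551 = 3.0197 mm

Answer: 3.0197 mm


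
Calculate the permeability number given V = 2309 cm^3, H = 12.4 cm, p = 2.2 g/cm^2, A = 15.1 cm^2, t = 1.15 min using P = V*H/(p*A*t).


Formula: Permeability Number P = (V * H) / (p * A * t)
Numerator: V * H = 2309 * 12.4 = 28631.6
Denominator: p * A * t = 2.2 * 15.1 * 1.15 = 38.203
P = 28631.6 / 38.203 = 749.4595

Answer: 749.4595


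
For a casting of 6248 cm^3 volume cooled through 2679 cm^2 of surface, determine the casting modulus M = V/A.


Formula: Casting Modulus M = V / A
M = 6248 cm^3 / 2679 cm^2 = 2.3322 cm

Final answer: 2.3322 cm


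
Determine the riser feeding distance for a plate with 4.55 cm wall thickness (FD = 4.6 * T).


Formula: FD = 4.6 * T  (riser feeding-distance rule)
FD = 4.6 * 4.55 cm = 20.9300 cm

Answer: 20.9300 cm


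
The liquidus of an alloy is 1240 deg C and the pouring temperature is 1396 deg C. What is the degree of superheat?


Formula: Superheat = T_pour - T_melt
Superheat = 1396 - 1240 = 156 deg C


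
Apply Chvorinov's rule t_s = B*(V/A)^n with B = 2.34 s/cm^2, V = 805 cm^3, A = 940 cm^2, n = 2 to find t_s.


Formula: t_s = B * (V/A)^n  (Chvorinov's rule, n=2)
Modulus M = V/A = 805/940 = 0.856383 cm
M^2 = 0.856383^2 = 0.733392 cm^2
t_s = 2.34 * 0.733392 = 1.7161 s


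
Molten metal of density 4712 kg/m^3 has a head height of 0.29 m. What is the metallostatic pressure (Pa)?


Formula: P = rho * g * h
rho * g = 4712 * 9.81 = 46224.72 N/m^3
P = 46224.72 * 0.29 = 13405.1688 Pa


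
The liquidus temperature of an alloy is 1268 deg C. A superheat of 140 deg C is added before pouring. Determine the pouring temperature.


Formula: T_pour = T_melt + Superheat
T_pour = 1268 + 140 = 1408 deg C

1408 deg C


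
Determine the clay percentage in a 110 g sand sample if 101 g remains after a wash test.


Formula: Clay% = (W_total - W_washed) / W_total * 100
Clay mass = 110 - 101 = 9 g
Clay% = 9 / 110 * 100 = 8.1818%

Final answer: 8.1818%


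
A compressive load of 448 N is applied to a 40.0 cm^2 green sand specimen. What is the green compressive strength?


Formula: Compressive Strength = Force / Area
Strength = 448 N / 40.0 cm^2 = 11.2000 N/cm^2

Answer: 11.2000 N/cm^2


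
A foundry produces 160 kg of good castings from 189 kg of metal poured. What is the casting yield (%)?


Formula: Casting Yield = (W_good / W_total) * 100
Yield = (160 kg / 189 kg) * 100 = 84.6561%

Final answer: 84.6561%


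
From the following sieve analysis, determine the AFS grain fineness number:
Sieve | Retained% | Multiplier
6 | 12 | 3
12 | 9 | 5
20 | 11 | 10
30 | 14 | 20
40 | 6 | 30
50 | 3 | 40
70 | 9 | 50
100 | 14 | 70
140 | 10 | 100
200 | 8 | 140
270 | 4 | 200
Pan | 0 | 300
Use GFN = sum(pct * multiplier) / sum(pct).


Formula: GFN = sum(pct * multiplier) / sum(pct)
sum(pct * multiplier) = 5121
sum(pct) = 100
GFN = 5121 / 100 = 51.21

Answer: 51.21
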